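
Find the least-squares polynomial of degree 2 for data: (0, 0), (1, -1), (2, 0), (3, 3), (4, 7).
-3/35 + (-57/35)x + (6/7)x²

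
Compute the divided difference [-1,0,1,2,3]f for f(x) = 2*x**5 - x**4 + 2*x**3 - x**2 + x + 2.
9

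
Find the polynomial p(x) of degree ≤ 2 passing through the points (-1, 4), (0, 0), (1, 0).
2*x**2 - 2*x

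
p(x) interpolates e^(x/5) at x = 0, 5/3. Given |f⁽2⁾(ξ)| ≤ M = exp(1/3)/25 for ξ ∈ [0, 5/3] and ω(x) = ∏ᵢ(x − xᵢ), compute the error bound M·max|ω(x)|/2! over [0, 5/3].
exp(1/3)/72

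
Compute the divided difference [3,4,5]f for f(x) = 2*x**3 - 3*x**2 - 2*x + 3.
21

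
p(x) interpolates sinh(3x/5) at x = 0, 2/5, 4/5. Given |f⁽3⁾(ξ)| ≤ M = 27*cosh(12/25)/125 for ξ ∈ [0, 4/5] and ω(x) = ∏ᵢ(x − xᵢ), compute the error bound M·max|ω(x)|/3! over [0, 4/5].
8*sqrt(3)*cosh(12/25)/15625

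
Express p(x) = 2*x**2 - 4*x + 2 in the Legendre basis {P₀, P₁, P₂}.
(8/3)P₀ + (-4)P₁ + (4/3)P₂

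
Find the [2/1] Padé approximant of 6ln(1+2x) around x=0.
4*x*(x + 3)/(4*x/3 + 1)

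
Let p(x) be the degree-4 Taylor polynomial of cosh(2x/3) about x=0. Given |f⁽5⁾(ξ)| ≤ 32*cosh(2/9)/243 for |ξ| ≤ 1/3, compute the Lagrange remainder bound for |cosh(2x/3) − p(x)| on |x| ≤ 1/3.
4*cosh(2/9)/885735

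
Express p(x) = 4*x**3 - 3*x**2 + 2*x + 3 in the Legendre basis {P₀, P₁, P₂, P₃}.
(2)P₀ + (22/5)P₁ + (-2)P₂ + (8/5)P₃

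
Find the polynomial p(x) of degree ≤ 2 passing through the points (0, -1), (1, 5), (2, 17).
3*x**2 + 3*x - 1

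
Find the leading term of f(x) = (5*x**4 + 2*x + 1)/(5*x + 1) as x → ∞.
x**3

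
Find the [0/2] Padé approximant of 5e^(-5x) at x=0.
5/(25*x**2/2 + 5*x + 1)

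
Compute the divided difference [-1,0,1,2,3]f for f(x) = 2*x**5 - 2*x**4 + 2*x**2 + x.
8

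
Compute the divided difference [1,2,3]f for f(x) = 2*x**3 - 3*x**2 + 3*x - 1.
9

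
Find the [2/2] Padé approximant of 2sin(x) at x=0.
2*x/(x**2/6 + 1)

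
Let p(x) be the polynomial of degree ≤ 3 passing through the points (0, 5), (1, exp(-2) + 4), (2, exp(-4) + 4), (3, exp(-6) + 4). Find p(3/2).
(-1 + 9*exp(2) + 9*exp(4) + 63*exp(6))*exp(-6)/16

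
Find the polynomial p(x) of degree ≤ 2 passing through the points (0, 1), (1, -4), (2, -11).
-x**2 - 4*x + 1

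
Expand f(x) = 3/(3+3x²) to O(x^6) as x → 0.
1 - x**2 + x**4 + O(x**6)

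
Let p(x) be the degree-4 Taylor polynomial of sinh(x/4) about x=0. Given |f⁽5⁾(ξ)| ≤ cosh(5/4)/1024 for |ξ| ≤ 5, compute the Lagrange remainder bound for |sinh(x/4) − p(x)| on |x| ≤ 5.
625*cosh(5/4)/24576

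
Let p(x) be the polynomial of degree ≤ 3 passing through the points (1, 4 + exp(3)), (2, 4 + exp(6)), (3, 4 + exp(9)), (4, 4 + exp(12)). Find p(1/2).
-5*exp(12)/16 - 35*exp(6)/16 + 4 + 35*exp(3)/16 + 21*exp(9)/16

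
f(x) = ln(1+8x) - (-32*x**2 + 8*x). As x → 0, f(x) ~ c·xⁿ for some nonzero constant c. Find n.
3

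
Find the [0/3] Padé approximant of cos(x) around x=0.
1/(x**2/2 + 1)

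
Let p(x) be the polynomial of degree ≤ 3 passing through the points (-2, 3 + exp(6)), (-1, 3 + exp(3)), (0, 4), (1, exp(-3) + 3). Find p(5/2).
((-35*exp(6) - 141 + 135*exp(3))*exp(3) + 105)*exp(-3)/16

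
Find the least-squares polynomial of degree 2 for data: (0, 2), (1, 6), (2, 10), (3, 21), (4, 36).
89/35 + (1/70)x + (29/14)x²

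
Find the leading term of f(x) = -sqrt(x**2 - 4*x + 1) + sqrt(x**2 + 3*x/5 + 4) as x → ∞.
23/10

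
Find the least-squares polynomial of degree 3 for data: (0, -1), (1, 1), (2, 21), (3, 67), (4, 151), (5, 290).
-83/63 + (-13/54)x + (367/252)x² + (221/108)x³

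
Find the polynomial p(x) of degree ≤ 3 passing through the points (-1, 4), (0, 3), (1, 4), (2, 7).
x**2 + 3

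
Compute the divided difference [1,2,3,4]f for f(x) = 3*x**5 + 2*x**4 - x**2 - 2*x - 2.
215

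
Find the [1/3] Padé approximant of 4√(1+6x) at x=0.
(21*x + 4)/(27*x**3/8 - 9*x**2/4 + 9*x/4 + 1)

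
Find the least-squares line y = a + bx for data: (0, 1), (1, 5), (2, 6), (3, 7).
a = 19/10, b = 19/10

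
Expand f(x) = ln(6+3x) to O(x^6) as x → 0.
log(6) + x/2 - x**2/8 + x**3/24 - x**4/64 + x**5/160 + O(x**6)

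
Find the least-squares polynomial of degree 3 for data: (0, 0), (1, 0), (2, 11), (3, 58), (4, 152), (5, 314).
5/21 + (-151/63)x + (-71/42)x² + (53/18)x³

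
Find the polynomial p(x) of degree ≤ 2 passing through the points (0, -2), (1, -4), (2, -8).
-x**2 - x - 2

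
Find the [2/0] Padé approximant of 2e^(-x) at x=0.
x**2 - 2*x + 2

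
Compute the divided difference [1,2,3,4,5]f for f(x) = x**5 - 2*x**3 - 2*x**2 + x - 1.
15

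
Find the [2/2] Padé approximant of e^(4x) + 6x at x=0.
(7*x**2/3 + 19*x/2 + 1)/(-2*x**2/3 - x/2 + 1)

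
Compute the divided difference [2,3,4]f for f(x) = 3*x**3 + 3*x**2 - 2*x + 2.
30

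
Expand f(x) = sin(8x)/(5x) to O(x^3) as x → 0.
8/5 - 256*x**2/15 + O(x**3)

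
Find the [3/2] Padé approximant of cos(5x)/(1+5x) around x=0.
(875*x**3/12 - 175*x**2/12 - 5*x + 1)/(1 - 325*x**2/12)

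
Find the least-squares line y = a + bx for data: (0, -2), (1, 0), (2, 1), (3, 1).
a = -3/2, b = 1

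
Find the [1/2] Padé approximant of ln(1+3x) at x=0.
3*x/(-3*x**2/4 + 3*x/2 + 1)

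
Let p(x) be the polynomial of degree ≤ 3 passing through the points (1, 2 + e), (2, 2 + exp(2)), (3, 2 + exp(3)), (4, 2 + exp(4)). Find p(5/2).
-exp(4)/16 - e/16 + 2 + 9*exp(2)/16 + 9*exp(3)/16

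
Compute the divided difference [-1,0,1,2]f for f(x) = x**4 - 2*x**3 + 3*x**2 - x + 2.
0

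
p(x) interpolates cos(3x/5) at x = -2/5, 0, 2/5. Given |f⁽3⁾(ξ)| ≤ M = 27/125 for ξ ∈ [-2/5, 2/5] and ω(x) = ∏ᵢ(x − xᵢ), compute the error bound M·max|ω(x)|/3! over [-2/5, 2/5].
8*sqrt(3)/15625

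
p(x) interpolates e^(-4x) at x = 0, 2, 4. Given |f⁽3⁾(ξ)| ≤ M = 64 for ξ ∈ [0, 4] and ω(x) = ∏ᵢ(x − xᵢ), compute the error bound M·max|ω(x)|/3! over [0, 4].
512*sqrt(3)/27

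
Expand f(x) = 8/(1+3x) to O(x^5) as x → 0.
8 - 24*x + 72*x**2 - 216*x**3 + 648*x**4 + O(x**5)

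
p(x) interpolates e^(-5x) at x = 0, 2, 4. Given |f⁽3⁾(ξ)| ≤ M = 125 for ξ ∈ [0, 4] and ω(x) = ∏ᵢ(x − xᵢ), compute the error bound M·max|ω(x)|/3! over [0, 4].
1000*sqrt(3)/27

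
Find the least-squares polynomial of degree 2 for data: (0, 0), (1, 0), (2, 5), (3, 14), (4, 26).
-1/5 + (-7/5)x + (2)x²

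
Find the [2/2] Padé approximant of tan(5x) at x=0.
5*x/(1 - 25*x**2/3)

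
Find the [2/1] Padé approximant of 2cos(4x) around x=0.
2 - 16*x**2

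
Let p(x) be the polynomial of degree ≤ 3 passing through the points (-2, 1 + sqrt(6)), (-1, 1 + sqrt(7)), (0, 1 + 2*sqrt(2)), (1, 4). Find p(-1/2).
-sqrt(6)/16 + 13/16 + 9*sqrt(7)/16 + 9*sqrt(2)/8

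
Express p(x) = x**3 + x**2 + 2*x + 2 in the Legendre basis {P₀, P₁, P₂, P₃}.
(7/3)P₀ + (13/5)P₁ + (2/3)P₂ + (2/5)P₃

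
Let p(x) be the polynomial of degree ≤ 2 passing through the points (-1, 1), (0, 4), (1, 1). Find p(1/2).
13/4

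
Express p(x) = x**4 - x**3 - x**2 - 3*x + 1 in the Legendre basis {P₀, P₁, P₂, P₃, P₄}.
(13/15)P₀ + (-18/5)P₁ + (-2/21)P₂ + (-2/5)P₃ + (8/35)P₄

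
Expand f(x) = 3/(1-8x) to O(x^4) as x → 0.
3 + 24*x + 192*x**2 + 1536*x**3 + O(x**4)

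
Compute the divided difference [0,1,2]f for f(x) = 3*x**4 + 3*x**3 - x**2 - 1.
29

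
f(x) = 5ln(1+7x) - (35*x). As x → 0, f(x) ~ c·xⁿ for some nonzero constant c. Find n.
2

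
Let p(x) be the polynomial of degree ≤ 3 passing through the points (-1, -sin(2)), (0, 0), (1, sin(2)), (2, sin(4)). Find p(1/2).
-sin(4)/16 + 5*sin(2)/8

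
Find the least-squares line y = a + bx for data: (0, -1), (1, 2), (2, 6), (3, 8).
a = -9/10, b = 31/10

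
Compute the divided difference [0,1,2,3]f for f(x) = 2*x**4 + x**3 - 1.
13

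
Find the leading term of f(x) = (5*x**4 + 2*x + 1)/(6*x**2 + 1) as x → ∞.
5*x**2/6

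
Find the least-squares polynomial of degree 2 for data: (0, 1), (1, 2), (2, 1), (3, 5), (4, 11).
54/35 + (-139/70)x + (15/14)x²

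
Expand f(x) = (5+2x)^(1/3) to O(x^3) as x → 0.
5**(1/3) + 2*5**(1/3)*x/15 - 4*5**(1/3)*x**2/225 + O(x**3)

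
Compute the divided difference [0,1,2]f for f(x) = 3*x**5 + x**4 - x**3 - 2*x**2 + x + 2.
47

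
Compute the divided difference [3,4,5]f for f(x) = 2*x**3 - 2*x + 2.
24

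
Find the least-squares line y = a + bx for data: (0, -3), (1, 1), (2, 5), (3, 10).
a = -16/5, b = 43/10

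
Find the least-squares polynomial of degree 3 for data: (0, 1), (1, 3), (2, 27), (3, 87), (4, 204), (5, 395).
107/126 + (-1049/756)x + (137/126)x² + (323/108)x³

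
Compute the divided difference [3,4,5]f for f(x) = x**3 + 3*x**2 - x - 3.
15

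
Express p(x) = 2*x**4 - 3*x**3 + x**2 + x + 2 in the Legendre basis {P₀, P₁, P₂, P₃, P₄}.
(41/15)P₀ + (-4/5)P₁ + (38/21)P₂ + (-6/5)P₃ + (16/35)P₄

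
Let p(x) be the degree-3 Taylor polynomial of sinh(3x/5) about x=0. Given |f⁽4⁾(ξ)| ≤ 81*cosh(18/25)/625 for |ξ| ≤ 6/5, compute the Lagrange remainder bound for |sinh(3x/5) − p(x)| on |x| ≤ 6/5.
4374*cosh(18/25)/390625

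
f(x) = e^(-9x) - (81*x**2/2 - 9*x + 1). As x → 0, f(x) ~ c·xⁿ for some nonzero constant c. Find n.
3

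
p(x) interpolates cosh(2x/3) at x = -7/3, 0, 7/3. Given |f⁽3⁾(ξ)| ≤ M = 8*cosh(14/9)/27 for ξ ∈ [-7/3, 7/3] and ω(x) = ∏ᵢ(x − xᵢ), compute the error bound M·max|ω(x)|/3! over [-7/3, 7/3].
2744*sqrt(3)*cosh(14/9)/19683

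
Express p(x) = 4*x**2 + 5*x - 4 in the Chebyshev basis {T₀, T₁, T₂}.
(-2)T₀ + (5)T₁ + (2)T₂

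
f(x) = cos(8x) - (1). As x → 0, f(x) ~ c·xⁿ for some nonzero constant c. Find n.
2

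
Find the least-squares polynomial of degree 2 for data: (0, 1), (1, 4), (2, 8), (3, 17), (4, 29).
9/7 + (23/70)x + (23/14)x²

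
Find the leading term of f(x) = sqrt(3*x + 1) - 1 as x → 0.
3*x/2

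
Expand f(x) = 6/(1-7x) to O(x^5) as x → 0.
6 + 42*x + 294*x**2 + 2058*x**3 + 14406*x**4 + O(x**5)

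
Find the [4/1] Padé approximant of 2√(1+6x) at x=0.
(243*x**4/20 - 54*x**3/5 + 81*x**2/5 + 72*x/5 + 2)/(21*x/5 + 1)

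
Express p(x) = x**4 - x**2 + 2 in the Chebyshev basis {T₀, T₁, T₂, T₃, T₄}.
(15/8)T₀ + (1/8)T₄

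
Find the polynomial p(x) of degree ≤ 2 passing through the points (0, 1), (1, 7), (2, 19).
3*x**2 + 3*x + 1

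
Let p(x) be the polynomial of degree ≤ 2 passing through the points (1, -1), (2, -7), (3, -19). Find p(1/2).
-1/4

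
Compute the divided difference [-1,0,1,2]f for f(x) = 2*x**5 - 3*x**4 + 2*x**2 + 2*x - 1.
4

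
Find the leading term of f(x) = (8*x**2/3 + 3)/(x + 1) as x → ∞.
8*x/3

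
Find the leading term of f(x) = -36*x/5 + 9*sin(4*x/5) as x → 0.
-96*x**3/125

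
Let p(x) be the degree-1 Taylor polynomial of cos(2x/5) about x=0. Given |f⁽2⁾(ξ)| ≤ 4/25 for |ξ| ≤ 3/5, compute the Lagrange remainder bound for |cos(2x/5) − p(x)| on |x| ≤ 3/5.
18/625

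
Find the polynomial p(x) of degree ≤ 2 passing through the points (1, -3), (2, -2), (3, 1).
x**2 - 2*x - 2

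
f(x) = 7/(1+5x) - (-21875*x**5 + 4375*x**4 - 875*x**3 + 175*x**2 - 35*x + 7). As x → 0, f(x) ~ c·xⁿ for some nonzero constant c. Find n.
6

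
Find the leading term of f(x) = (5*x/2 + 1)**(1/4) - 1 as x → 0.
5*x/8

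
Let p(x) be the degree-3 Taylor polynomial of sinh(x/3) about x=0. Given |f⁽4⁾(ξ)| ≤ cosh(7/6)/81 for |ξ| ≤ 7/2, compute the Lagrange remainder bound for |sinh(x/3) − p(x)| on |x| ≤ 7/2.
2401*cosh(7/6)/31104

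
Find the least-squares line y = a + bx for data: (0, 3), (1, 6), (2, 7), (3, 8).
a = 18/5, b = 8/5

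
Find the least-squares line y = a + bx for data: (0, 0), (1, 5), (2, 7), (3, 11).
a = 1/2, b = 7/2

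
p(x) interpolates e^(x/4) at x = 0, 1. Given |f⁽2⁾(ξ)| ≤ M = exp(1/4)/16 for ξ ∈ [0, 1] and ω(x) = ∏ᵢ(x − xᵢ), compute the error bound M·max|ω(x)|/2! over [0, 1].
exp(1/4)/128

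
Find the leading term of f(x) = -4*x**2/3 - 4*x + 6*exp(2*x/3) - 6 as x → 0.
8*x**3/27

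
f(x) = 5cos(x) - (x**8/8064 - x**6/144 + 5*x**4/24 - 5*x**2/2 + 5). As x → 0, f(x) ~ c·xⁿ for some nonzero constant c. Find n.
10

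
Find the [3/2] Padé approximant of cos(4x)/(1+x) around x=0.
(136*x**3/21 - 136*x**2/21 - x + 1)/(11*x**2/21 + 1)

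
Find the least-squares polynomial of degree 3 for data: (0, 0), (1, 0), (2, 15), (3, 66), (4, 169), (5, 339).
29/126 + (-419/108)x + (19/252)x² + (77/27)x³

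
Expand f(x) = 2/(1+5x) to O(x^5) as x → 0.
2 - 10*x + 50*x**2 - 250*x**3 + 1250*x**4 + O(x**5)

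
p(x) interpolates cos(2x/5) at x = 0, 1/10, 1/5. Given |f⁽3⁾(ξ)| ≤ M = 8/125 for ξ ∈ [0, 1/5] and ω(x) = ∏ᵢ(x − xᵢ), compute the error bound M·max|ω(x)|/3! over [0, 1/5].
sqrt(3)/421875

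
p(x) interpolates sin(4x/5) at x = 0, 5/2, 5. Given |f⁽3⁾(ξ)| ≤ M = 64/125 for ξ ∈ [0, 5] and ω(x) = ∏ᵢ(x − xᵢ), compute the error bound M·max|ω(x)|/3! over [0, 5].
8*sqrt(3)/27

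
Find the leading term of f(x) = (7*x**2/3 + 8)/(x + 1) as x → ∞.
7*x/3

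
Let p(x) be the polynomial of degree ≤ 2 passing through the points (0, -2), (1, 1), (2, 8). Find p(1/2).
-1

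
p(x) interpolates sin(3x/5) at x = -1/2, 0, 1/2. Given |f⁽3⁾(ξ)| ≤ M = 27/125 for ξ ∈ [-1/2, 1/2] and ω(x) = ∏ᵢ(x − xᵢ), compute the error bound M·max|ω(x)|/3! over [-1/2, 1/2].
sqrt(3)/1000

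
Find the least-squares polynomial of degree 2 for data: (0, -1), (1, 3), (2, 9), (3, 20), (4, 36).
-23/35 + (57/70)x + (29/14)x²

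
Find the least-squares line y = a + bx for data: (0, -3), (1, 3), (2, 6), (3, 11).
a = -5/2, b = 9/2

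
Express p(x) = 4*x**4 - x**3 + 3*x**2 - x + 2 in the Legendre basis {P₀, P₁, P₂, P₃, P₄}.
(19/5)P₀ + (-8/5)P₁ + (30/7)P₂ + (-2/5)P₃ + (32/35)P₄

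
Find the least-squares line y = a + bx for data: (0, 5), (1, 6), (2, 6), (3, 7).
a = 51/10, b = 3/5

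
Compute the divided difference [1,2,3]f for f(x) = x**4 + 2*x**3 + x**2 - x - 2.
38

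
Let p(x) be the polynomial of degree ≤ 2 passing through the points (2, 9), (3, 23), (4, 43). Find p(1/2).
-3/4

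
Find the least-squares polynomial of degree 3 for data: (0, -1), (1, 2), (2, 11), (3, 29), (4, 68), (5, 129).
-127/126 + (2155/756)x + (-185/252)x² + (29/27)x³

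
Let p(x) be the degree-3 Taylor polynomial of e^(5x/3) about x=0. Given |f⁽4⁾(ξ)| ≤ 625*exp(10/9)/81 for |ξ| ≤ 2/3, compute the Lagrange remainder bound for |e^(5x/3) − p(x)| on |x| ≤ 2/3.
1250*exp(10/9)/19683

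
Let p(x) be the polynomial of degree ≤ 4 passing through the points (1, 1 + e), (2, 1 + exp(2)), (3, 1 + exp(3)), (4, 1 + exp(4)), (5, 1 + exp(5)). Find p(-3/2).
-1365*exp(4)/32 - 2145*exp(2)/32 + 1 + 3003*e/128 + 1155*exp(5)/128 + 5005*exp(3)/64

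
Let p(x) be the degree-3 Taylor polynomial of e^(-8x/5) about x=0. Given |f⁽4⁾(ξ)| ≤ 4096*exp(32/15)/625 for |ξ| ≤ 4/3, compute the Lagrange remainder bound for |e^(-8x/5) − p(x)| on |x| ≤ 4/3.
131072*exp(32/15)/151875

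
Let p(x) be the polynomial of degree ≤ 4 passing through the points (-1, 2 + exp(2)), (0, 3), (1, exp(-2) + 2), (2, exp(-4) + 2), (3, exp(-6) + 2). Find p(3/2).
(-5 + 60*exp(2) + 90*exp(4) + (3*exp(2) + 236)*exp(6))*exp(-6)/128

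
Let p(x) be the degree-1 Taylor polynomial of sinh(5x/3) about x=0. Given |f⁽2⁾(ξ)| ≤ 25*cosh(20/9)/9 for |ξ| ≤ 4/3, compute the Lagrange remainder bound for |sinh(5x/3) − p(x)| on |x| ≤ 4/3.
200*cosh(20/9)/81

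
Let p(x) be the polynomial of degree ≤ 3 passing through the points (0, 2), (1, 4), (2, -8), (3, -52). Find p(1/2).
29/8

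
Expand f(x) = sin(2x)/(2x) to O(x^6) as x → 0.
1 - 2*x**2/3 + 2*x**4/15 + O(x**6)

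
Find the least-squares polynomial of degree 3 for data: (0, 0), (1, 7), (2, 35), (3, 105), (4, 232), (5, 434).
1/7 + (5/6)x + (73/28)x² + (35/12)x³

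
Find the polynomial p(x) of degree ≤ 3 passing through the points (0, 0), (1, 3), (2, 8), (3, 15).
x**2 + 2*x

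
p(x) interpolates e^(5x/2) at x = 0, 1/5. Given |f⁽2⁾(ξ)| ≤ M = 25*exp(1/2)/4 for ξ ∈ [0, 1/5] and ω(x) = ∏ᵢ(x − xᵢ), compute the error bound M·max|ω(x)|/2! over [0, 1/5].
exp(1/2)/32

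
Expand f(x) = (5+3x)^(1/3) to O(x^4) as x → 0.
5**(1/3) + 5**(1/3)*x/5 - 5**(1/3)*x**2/25 + 5**(1/3)*x**3/75 + O(x**4)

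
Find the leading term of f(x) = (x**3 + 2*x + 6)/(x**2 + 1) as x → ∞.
x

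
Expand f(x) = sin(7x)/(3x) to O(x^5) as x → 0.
7/3 - 343*x**2/18 + 16807*x**4/360 + O(x**5)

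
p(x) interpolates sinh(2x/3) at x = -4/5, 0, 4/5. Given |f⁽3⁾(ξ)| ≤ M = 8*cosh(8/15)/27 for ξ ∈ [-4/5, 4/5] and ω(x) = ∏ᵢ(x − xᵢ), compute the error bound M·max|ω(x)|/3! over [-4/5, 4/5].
512*sqrt(3)*cosh(8/15)/91125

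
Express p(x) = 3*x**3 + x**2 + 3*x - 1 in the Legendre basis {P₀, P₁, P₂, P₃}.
(-2/3)P₀ + (24/5)P₁ + (2/3)P₂ + (6/5)P₃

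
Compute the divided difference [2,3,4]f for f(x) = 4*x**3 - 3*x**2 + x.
33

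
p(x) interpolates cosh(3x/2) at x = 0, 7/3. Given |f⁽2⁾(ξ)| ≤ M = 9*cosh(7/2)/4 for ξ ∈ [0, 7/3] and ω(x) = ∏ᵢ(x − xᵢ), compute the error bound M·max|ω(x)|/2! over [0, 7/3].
49*cosh(7/2)/32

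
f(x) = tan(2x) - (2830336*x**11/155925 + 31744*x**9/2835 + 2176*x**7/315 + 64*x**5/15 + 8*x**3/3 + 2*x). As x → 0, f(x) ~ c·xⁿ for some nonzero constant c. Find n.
13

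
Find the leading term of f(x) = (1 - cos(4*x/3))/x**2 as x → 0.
8/9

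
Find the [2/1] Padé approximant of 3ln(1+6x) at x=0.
18*x*(x + 1)/(4*x + 1)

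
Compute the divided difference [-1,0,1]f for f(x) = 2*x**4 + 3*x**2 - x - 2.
5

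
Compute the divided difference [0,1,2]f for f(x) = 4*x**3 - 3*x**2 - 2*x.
9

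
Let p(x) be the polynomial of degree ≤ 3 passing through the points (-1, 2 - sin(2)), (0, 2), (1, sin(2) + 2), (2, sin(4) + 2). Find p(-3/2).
-7*sin(2)/8 - 5*sin(4)/16 + 2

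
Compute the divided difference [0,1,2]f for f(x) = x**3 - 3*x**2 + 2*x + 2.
0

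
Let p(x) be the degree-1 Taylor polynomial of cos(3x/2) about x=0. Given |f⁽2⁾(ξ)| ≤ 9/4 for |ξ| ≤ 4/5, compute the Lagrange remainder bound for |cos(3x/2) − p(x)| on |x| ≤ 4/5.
18/25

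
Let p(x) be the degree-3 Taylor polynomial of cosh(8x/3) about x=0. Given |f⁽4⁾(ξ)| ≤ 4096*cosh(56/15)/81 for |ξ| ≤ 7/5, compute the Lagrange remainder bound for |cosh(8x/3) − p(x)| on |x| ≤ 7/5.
1229312*cosh(56/15)/151875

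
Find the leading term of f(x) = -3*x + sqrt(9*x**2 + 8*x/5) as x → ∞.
4/15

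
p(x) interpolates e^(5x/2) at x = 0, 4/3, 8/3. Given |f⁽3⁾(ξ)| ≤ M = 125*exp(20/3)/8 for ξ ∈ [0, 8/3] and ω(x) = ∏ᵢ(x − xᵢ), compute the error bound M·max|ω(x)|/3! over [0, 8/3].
1000*sqrt(3)*exp(20/3)/729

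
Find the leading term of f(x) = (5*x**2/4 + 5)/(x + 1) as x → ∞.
5*x/4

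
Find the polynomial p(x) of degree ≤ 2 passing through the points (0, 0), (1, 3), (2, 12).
3*x**2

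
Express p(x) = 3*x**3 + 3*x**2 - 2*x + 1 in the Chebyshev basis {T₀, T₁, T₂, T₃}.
(5/2)T₀ + (1/4)T₁ + (3/2)T₂ + (3/4)T₃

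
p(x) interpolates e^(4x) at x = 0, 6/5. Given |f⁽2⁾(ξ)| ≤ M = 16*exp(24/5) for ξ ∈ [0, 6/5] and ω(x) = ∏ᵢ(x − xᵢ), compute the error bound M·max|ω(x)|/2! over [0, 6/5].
72*exp(24/5)/25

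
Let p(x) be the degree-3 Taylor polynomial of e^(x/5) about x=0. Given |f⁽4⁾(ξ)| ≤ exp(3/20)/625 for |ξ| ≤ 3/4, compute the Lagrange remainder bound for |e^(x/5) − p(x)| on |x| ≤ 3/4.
27*exp(3/20)/1280000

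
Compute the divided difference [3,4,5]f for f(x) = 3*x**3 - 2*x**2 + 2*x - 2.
34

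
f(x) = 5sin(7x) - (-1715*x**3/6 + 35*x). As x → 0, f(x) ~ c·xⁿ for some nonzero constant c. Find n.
5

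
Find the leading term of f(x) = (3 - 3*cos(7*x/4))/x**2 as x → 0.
147/32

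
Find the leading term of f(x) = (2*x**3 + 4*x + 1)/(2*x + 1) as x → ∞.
x**2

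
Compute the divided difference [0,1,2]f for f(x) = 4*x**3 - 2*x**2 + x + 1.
10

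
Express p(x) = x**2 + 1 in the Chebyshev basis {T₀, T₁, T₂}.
(3/2)T₀ + (1/2)T₂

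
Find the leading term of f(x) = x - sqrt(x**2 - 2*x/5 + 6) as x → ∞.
1/5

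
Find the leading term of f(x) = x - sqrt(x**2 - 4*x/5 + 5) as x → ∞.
2/5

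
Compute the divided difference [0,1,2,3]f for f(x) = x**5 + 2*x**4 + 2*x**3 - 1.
39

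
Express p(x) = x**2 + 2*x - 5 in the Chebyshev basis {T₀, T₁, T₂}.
(-9/2)T₀ + (2)T₁ + (1/2)T₂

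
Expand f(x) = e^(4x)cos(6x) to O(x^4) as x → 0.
1 + 4*x - 10*x**2 - 184*x**3/3 + O(x**4)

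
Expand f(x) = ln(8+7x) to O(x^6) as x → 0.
log(8) + 7*x/8 - 49*x**2/128 + 343*x**3/1536 - 2401*x**4/16384 + 16807*x**5/163840 + O(x**6)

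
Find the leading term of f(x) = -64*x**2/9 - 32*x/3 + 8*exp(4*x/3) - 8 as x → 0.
256*x**3/81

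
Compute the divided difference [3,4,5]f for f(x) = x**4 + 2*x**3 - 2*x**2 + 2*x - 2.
119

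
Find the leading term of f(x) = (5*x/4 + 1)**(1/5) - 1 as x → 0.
x/4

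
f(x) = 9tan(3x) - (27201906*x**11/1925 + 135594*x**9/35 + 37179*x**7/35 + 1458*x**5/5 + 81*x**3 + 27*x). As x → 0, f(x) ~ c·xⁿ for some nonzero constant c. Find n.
13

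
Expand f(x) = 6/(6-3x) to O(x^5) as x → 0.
1 + x/2 + x**2/4 + x**3/8 + x**4/16 + O(x**5)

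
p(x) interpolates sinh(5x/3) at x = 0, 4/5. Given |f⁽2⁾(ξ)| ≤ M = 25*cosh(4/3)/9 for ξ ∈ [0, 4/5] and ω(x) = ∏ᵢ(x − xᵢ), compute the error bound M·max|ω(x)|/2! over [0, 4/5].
2*cosh(4/3)/9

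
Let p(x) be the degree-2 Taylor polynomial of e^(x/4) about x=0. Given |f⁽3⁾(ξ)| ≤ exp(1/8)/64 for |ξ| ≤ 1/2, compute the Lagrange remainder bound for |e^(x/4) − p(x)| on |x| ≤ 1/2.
exp(1/8)/3072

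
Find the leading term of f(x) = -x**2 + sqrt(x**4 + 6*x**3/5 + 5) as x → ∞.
3*x/5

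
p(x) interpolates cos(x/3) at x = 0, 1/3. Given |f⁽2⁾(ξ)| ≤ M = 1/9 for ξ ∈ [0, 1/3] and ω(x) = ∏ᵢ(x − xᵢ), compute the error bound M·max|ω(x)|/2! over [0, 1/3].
1/648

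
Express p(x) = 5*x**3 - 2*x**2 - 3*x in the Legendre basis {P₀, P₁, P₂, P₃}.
(-2/3)P₀ + (-4/3)P₂ + (2)P₃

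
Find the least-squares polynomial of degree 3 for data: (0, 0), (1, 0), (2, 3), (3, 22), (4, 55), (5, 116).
11/126 + (-773/756)x + (-85/126)x² + (119/108)x³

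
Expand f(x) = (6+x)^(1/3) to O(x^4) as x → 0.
6**(1/3) + 6**(1/3)*x/18 - 6**(1/3)*x**2/324 + 5*6**(1/3)*x**3/17496 + O(x**4)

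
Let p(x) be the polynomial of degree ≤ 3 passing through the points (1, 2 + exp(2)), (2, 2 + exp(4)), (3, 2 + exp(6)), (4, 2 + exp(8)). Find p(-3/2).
-105*exp(8)/16 - 495*exp(4)/16 + 2 + 231*exp(2)/16 + 385*exp(6)/16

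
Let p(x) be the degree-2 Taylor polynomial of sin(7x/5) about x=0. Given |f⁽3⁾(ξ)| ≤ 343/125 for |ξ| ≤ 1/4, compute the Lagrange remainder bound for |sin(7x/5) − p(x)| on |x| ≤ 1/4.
343/48000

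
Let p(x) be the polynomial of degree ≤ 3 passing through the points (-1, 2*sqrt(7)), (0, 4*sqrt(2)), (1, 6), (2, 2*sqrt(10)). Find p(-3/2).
-35*sqrt(2)/4 - 5*sqrt(10)/8 + 63/8 + 35*sqrt(7)/8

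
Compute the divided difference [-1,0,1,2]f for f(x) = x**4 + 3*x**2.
2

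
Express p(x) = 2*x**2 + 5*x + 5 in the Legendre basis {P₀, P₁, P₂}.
(17/3)P₀ + (5)P₁ + (4/3)P₂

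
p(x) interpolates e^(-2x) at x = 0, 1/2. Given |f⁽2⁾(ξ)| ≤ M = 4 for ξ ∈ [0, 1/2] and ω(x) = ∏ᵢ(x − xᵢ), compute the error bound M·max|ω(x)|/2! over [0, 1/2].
1/8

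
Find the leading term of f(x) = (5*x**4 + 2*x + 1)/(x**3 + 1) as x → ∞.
5*x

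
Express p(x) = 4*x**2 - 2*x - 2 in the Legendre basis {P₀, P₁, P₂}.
(-2/3)P₀ + (-2)P₁ + (8/3)P₂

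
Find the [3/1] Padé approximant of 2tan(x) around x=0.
2*x*(x**2 + 3)/3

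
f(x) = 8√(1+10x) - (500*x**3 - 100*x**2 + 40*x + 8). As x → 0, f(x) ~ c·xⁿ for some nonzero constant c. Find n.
4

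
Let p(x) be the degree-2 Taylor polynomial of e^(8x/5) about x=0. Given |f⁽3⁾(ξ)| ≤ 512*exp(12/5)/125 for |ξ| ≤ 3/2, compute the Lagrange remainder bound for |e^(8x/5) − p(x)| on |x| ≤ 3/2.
288*exp(12/5)/125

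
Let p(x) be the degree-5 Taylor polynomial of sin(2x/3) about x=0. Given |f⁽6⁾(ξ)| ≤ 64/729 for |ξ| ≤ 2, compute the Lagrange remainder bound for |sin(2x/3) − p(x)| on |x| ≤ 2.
256/32805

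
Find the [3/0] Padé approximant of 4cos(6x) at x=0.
4 - 72*x**2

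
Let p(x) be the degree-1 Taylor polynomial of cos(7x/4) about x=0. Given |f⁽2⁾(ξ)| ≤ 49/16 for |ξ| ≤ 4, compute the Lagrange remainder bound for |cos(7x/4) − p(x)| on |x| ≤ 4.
49/2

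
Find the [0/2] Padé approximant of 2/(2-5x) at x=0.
1/(1 - 5*x/2)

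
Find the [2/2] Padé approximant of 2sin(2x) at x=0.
4*x/(2*x**2/3 + 1)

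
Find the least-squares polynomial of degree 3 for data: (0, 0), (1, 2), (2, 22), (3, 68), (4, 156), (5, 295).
-2/21 + (-223/126)x + (193/84)x² + (71/36)x³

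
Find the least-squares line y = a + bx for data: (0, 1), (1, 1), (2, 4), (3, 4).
a = 7/10, b = 6/5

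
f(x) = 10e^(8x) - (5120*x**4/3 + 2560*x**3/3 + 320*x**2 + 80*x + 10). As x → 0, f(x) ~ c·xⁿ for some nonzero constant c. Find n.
5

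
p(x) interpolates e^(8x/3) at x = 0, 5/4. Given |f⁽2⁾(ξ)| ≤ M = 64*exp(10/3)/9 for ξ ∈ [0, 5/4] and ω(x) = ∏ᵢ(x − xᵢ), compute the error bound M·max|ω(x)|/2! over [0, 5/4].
25*exp(10/3)/18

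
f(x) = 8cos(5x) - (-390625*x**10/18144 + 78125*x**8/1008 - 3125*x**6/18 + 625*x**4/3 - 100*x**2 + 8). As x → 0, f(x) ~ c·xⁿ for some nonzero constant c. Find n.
12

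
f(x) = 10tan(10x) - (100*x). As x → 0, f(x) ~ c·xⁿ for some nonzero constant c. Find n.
3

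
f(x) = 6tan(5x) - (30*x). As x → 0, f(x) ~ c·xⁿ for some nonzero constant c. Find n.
3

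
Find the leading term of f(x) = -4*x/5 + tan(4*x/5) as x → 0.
64*x**3/375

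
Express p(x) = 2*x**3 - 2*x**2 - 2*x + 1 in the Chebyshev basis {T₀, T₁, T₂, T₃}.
(-1/2)T₁ - T₂ + (1/2)T₃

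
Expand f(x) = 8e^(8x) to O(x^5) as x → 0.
8 + 64*x + 256*x**2 + 2048*x**3/3 + 4096*x**4/3 + O(x**5)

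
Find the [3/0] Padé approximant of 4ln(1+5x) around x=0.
10*x*(50*x**2 - 15*x + 6)/3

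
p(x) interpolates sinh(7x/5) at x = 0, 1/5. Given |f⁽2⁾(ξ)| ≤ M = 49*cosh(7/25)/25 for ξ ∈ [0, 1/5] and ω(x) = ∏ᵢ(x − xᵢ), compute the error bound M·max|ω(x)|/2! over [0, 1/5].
49*cosh(7/25)/5000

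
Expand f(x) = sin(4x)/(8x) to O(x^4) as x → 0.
1/2 - 4*x**2/3 + O(x**4)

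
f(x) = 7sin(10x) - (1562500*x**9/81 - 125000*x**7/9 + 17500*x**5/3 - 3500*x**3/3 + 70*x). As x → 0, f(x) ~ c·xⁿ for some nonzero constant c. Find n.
11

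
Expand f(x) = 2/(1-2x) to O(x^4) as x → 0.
2 + 4*x + 8*x**2 + 16*x**3 + O(x**4)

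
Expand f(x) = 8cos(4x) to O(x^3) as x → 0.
8 - 64*x**2 + O(x**3)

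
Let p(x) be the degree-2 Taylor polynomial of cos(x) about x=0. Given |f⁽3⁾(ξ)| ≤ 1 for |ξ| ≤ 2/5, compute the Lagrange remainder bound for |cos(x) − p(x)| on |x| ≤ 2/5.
4/375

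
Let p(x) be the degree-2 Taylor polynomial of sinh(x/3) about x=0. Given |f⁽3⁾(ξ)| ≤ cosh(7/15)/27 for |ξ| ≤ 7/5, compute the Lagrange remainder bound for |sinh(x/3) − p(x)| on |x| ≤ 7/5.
343*cosh(7/15)/20250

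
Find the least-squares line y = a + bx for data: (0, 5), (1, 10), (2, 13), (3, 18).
a = 26/5, b = 21/5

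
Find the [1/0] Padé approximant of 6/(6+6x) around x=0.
1 - x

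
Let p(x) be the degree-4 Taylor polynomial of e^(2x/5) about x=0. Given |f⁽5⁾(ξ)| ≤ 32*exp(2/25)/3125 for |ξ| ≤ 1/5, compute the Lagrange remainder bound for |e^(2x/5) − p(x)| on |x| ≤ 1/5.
4*exp(2/25)/146484375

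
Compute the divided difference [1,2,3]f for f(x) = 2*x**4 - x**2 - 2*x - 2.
49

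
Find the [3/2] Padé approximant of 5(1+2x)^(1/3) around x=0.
(56*x**3/81 + 28*x**2/3 + 14*x + 5)/(8*x**2/9 + 32*x/15 + 1)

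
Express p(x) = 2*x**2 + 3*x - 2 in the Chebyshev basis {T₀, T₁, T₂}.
-T₀ + (3)T₁ + T₂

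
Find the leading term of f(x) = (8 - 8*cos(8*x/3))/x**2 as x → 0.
256/9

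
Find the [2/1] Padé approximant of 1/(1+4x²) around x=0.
1 - 4*x**2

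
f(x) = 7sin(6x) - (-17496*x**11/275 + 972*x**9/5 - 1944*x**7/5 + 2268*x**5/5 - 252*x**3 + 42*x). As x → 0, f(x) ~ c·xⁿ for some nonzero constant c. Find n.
13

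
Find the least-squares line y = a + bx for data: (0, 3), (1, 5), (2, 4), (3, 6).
a = 33/10, b = 4/5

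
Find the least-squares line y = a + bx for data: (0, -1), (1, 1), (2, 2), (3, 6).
a = -13/10, b = 11/5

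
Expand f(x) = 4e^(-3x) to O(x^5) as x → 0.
4 - 12*x + 18*x**2 - 18*x**3 + 27*x**4/2 + O(x**5)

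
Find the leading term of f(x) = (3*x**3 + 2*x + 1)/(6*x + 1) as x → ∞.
x**2/2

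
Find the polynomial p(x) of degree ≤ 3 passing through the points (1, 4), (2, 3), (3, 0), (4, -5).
-x**2 + 2*x + 3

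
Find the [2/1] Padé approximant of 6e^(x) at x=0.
(x**2 + 4*x + 6)/(1 - x/3)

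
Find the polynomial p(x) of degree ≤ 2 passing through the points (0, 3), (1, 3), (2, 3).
3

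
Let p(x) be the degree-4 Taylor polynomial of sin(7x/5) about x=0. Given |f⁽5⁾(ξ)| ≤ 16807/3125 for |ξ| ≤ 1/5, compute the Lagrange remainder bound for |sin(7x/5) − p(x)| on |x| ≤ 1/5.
16807/1171875000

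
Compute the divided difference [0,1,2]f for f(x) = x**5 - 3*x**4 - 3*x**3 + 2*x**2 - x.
-13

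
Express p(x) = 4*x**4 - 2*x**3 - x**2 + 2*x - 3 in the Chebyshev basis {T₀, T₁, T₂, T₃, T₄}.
(-2)T₀ + (1/2)T₁ + (3/2)T₂ + (-1/2)T₃ + (1/2)T₄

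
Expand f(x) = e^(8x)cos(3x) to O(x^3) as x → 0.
1 + 8*x + 55*x**2/2 + O(x**3)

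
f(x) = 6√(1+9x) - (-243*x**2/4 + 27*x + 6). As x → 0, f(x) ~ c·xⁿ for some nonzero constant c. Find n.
3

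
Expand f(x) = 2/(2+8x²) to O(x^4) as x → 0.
1 - 4*x**2 + O(x**4)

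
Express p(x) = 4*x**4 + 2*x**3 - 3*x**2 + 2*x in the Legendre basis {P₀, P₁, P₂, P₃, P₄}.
(-1/5)P₀ + (16/5)P₁ + (2/7)P₂ + (4/5)P₃ + (32/35)P₄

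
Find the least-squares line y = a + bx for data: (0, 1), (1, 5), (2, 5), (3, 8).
a = 8/5, b = 21/10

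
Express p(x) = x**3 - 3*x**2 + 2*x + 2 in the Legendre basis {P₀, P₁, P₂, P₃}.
P₀ + (13/5)P₁ + (-2)P₂ + (2/5)P₃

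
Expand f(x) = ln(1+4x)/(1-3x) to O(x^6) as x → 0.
4*x + 4*x**2 + 100*x**3/3 + 36*x**4 + 1564*x**5/5 + O(x**6)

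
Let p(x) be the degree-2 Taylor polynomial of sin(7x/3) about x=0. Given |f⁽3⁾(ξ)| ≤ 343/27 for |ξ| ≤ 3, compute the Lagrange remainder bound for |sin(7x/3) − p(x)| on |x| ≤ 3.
343/6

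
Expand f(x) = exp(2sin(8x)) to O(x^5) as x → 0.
1 + 16*x + 128*x**2 + 512*x**3 + O(x**5)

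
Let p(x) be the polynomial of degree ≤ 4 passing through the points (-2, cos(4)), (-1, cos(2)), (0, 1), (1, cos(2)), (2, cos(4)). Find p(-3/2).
-35/64 + 21*cos(2)/16 + 15*cos(4)/64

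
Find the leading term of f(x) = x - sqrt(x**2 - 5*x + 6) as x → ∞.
5/2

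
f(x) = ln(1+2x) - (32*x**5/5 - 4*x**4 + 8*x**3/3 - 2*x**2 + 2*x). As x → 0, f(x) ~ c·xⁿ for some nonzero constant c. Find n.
6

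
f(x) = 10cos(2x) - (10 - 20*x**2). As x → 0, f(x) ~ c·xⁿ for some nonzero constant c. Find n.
4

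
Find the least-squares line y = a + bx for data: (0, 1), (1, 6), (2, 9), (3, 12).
a = 8/5, b = 18/5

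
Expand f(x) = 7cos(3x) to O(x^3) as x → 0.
7 - 63*x**2/2 + O(x**3)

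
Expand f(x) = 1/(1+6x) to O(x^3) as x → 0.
1 - 6*x + 36*x**2 + O(x**3)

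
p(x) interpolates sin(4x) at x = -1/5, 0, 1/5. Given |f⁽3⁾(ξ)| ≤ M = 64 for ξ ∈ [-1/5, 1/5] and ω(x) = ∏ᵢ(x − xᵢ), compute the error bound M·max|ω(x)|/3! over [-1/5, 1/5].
64*sqrt(3)/3375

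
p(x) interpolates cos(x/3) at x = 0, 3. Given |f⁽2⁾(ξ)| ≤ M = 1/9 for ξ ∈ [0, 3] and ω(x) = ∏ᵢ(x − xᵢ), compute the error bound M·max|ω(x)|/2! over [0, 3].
1/8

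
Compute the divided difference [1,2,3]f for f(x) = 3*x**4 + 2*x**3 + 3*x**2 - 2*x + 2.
90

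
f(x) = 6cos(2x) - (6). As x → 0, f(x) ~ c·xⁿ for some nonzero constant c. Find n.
2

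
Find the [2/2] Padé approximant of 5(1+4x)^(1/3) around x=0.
(560*x**2/27 + 70*x/3 + 5)/(40*x**2/27 + 10*x/3 + 1)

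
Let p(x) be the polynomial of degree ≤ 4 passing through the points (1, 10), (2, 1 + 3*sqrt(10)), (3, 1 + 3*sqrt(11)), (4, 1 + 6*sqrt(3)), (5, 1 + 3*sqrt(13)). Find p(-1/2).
-2079*sqrt(10)/32 - 1155*sqrt(3)/16 + 945*sqrt(13)/128 + 10523/128 + 4455*sqrt(11)/64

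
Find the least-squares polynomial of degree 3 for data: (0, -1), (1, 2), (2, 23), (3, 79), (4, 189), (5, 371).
-22/21 + (5/9)x + (-31/84)x² + (109/36)x³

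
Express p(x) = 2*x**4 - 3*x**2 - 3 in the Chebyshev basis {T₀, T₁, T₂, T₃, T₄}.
(-15/4)T₀ + (-1/2)T₂ + (1/4)T₄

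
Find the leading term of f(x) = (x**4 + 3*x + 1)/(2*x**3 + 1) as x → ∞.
x/2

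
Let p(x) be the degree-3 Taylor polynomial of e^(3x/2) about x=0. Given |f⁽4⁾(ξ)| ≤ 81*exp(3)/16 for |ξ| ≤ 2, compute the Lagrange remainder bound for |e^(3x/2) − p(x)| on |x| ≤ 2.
27*exp(3)/8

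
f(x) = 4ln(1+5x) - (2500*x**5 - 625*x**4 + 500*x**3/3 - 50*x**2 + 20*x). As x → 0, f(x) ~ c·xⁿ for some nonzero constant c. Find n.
6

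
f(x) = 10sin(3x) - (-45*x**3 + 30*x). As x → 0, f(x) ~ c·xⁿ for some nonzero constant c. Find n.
5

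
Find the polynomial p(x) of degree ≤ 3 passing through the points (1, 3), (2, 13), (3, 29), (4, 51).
3*x**2 + x - 1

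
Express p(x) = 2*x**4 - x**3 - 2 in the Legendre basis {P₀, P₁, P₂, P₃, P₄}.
(-8/5)P₀ + (-3/5)P₁ + (8/7)P₂ + (-2/5)P₃ + (16/35)P₄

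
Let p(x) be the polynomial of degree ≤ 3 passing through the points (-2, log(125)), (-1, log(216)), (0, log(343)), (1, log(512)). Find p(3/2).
log(226492416*2**(5/8)*3**(15/16)*4117715**(1/16)/4117715)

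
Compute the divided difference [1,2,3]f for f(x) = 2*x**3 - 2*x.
12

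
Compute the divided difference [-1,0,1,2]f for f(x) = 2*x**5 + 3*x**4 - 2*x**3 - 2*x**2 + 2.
14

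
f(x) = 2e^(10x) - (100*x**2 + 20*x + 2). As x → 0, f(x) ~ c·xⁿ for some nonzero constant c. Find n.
3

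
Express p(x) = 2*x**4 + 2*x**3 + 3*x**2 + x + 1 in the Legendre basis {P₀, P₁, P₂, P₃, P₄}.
(12/5)P₀ + (11/5)P₁ + (22/7)P₂ + (4/5)P₃ + (16/35)P₄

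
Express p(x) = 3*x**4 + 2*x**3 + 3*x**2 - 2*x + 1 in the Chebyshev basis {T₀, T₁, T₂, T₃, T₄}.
(29/8)T₀ + (-1/2)T₁ + (3)T₂ + (1/2)T₃ + (3/8)T₄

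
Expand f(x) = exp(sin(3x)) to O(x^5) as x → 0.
1 + 3*x + 9*x**2/2 - 81*x**4/8 + O(x**5)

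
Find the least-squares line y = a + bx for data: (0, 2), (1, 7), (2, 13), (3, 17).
a = 21/10, b = 51/10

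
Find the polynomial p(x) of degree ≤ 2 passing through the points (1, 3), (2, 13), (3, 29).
3*x**2 + x - 1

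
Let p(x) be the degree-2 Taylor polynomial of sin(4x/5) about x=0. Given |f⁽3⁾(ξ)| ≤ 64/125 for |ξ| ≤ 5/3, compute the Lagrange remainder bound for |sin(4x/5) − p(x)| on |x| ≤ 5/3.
32/81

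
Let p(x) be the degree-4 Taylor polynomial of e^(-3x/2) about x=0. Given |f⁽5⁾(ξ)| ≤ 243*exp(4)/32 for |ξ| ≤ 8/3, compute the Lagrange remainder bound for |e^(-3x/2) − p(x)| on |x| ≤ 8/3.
128*exp(4)/15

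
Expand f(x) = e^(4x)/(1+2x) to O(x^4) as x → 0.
1 + 2*x + 4*x**2 + 8*x**3/3 + O(x**4)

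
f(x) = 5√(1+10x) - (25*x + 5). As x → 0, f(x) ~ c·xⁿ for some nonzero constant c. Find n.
2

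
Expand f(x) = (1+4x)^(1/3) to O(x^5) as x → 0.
1 + 4*x/3 - 16*x**2/9 + 320*x**3/81 - 2560*x**4/243 + O(x**5)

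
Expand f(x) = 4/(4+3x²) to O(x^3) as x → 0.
1 - 3*x**2/4 + O(x**3)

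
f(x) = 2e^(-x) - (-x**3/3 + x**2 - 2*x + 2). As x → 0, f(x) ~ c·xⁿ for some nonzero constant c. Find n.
4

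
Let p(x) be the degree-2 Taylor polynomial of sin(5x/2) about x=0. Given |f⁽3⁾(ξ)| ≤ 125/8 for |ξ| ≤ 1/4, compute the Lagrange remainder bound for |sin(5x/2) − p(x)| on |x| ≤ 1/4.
125/3072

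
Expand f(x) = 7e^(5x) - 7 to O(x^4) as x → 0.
35*x + 175*x**2/2 + 875*x**3/6 + O(x**4)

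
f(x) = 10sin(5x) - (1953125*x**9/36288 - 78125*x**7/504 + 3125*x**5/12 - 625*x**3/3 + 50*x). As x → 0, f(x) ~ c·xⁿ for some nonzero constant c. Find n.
11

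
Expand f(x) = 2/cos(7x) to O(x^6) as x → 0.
2 + 49*x**2 + 12005*x**4/12 + O(x**6)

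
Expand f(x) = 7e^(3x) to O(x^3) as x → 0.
7 + 21*x + 63*x**2/2 + O(x**3)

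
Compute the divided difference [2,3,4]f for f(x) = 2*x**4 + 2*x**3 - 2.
128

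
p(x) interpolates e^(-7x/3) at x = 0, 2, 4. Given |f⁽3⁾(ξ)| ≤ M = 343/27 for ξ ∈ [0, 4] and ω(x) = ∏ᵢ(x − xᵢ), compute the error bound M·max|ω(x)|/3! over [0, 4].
2744*sqrt(3)/729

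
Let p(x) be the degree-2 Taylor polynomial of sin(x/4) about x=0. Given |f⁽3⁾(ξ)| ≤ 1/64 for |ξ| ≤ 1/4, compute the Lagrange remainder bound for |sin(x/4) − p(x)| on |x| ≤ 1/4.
1/24576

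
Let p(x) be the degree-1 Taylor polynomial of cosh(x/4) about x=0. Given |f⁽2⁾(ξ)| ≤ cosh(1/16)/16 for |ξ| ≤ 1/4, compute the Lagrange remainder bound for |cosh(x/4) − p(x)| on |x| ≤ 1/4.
cosh(1/16)/512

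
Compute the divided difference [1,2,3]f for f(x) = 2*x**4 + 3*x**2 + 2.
53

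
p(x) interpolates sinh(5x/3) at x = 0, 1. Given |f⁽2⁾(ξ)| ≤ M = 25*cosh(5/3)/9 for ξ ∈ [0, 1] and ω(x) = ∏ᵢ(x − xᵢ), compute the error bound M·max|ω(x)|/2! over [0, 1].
25*cosh(5/3)/72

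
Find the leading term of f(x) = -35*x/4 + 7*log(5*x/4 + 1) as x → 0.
-175*x**2/32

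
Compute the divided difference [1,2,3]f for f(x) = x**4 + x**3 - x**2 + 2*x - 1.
30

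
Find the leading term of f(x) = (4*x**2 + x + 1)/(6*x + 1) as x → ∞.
2*x/3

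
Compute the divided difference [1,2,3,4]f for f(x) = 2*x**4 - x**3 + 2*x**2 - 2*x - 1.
19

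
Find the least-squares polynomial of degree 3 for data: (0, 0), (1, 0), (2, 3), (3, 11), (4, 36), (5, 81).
-1/9 + (865/378)x + (-709/252)x² + (121/108)x³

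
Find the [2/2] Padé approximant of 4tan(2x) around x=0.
8*x/(1 - 4*x**2/3)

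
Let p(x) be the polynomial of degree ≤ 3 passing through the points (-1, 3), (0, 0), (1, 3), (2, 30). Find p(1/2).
-3/8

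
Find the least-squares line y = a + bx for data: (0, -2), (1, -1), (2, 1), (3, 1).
a = -19/10, b = 11/10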